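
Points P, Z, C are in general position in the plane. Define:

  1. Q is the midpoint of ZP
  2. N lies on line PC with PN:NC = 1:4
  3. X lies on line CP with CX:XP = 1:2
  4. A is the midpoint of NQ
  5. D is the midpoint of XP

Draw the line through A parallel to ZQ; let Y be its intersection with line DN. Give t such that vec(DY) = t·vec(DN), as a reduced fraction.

Choose coordinates P = (0, 0), Z = (1, 0), C = (0, 1).
1. Q is the midpoint of ZP ⇒ Q = (1/2, 0)
2. N lies on line PC with PN:NC = 1:4 ⇒ N = (0, 1/5)
3. X lies on line CP with CX:XP = 1:2 ⇒ X = (0, 2/3)
4. A is the midpoint of NQ ⇒ A = (1/4, 1/10)
5. D is the midpoint of XP ⇒ D = (0, 1/3)
through A parallel to ZQ: direction (-1/2, 0); meets DN at Y = (0, 1/10)
Y = D + t·(N−D) with t = 7/4

t = 7/4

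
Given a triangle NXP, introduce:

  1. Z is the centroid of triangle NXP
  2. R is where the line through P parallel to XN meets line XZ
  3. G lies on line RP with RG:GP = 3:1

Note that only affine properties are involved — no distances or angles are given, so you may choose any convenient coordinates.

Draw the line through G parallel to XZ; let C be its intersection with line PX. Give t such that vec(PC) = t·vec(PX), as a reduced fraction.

t = 1/4

Choose coordinates N = (0, 0), X = (1, 0), P = (0, 1).
1. Z is the centroid of triangle NXP ⇒ Z = (1/3, 1/3)
2. R is where the line through P parallel to XN meets line XZ ⇒ R = (-1, 1)
3. G lies on line RP with RG:GP = 3:1 ⇒ G = (-1/4, 1)
through G parallel to XZ: direction (-2/3, 1/3); meets PX at C = (1/4, 3/4)
C = P + t·(X−P) with t = 1/4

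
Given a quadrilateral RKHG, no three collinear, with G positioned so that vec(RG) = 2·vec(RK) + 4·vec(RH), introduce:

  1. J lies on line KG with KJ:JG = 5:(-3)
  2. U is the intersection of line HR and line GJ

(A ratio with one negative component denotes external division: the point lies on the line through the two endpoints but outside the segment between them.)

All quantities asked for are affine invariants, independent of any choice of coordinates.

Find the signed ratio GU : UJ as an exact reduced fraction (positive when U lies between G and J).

GU:UJ = -4/7

Work in coordinates with R = (0, 0), K = (1, 0), H = (0, 1), G = (2, 4).
1. J lies on line KG with KJ:JG = 5:(-3) ⇒ J = (7/2, 10)
2. U is the intersection of line HR and line GJ ⇒ U = (0, -4)
U = G + t·(J−G) with t = -4/3, so GU:UJ = t:(1−t) = -4/3:7/3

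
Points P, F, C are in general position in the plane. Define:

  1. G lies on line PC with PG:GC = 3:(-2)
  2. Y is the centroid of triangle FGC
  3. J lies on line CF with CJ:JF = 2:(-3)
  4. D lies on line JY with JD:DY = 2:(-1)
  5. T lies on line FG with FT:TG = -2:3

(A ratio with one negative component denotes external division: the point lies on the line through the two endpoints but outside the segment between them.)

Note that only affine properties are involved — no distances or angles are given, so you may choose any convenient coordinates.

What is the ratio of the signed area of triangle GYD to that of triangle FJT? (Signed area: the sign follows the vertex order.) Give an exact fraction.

[GYD]:[FJT] = 5/18

Assign P = (0, 0), F = (1, 0), C = (0, 1) — the answer is frame-independent, so this choice is without loss of generality.
1. G lies on line PC with PG:GC = 3:(-2) ⇒ G = (0, 3)
2. Y is the centroid of triangle FGC ⇒ Y = (1/3, 4/3)
3. J lies on line CF with CJ:JF = 2:(-3) ⇒ J = (-2, 3)
4. D lies on line JY with JD:DY = 2:(-1) ⇒ D = (8/3, -1/3)
5. T lies on line FG with FT:TG = -2:3 ⇒ T = (3, -6)
2·[GYD] = 10/3, 2·[FJT] = 12
[GYD]:[FJT] = 10/3:12 = 5/18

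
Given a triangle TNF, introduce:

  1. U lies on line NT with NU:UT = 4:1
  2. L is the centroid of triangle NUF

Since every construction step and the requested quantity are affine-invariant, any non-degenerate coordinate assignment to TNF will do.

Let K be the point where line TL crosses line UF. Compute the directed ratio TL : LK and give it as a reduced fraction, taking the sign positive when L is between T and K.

Assign T = (0, 0), N = (1, 0), F = (0, 1) — the answer is frame-independent, so this choice is without loss of generality.
1. U lies on line NT with NU:UT = 4:1 ⇒ U = (1/5, 0)
2. L is the centroid of triangle NUF ⇒ L = (2/5, 1/3)
line TL meets UF at K = (6/35, 1/7)
L = T + t·(K−T) with t = 7/3, so TL:LK = 7/3:-4/3

TL:LK = -7/4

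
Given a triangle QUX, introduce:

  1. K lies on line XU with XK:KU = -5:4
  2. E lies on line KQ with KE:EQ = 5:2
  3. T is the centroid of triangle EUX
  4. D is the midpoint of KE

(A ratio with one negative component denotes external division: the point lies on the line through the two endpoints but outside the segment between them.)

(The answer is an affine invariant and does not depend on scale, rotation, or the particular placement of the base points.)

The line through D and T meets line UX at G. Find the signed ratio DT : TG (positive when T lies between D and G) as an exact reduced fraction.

Set Q = (0, 0), U = (1, 0), X = (0, 1); any affine frame gives the same invariant.
1. K lies on line XU with XK:KU = -5:4 ⇒ K = (5, -4)
2. E lies on line KQ with KE:EQ = 5:2 ⇒ E = (10/7, -8/7)
3. T is the centroid of triangle EUX ⇒ T = (17/21, -1/21)
4. D is the midpoint of KE ⇒ D = (45/14, -18/7)
line DT meets UX at G = (-4, 5)
T = D + t·(G−D) with t = 1/3, so DT:TG = 1/3:2/3

DT:TG = 1/2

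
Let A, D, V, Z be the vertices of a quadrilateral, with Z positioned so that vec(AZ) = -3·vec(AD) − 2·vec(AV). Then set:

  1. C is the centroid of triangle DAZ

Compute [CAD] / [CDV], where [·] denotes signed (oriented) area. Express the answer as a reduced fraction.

Assign A = (0, 0), D = (1, 0), V = (0, 1), Z = (-3, -2) — the answer is frame-independent, so this choice is without loss of generality.
1. C is the centroid of triangle DAZ ⇒ C = (-2/3, -2/3)
2·[CAD] = -2/3, 2·[CDV] = 7/3
[CAD]:[CDV] = -2/3:7/3 = -2/7

[CAD]:[CDV] = -2/7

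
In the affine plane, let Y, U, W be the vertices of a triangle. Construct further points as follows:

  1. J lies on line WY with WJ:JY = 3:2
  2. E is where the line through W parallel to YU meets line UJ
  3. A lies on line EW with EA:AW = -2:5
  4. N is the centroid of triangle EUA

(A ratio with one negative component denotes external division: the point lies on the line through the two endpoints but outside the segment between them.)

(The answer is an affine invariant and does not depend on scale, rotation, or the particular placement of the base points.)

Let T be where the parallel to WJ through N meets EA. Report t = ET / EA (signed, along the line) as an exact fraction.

t = -1/2

Set Y = (0, 0), U = (1, 0), W = (0, 1); any affine frame gives the same invariant.
1. J lies on line WY with WJ:JY = 3:2 ⇒ J = (0, 2/5)
2. E is where the line through W parallel to YU meets line UJ ⇒ E = (-3/2, 1)
3. A lies on line EW with EA:AW = -2:5 ⇒ A = (-5/2, 1)
4. N is the centroid of triangle EUA ⇒ N = (-1, 2/3)
through N parallel to WJ: direction (0, -3/5); meets EA at T = (-1, 1)
T = E + t·(A−E) with t = -1/2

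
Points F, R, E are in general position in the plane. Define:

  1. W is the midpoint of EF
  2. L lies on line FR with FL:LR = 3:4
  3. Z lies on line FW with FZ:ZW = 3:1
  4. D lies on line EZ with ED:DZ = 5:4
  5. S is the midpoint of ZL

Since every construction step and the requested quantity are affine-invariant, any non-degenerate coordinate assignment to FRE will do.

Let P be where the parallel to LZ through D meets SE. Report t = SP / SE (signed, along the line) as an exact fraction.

Work in coordinates with F = (0, 0), R = (1, 0), E = (0, 1).
1. W is the midpoint of EF ⇒ W = (0, 1/2)
2. L lies on line FR with FL:LR = 3:4 ⇒ L = (3/7, 0)
3. Z lies on line FW with FZ:ZW = 3:1 ⇒ Z = (0, 3/8)
4. D lies on line EZ with ED:DZ = 5:4 ⇒ D = (0, 47/72)
5. S is the midpoint of ZL ⇒ S = (3/14, 3/16)
through D parallel to LZ: direction (-3/7, 3/8); meets SE at P = (5/42, 79/144)
P = S + t·(E−S) with t = 4/9

t = 4/9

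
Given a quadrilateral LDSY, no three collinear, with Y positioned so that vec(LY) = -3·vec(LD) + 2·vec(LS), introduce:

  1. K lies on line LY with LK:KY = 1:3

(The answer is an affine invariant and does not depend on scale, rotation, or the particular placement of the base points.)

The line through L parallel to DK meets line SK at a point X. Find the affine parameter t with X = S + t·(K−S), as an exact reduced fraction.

t = 7/5

Work in coordinates with L = (0, 0), D = (1, 0), S = (0, 1), Y = (-3, 2).
1. K lies on line LY with LK:KY = 1:3 ⇒ K = (-3/4, 1/2)
through L parallel to DK: direction (-7/4, 1/2); meets SK at X = (-21/20, 3/10)
X = S + t·(K−S) with t = 7/5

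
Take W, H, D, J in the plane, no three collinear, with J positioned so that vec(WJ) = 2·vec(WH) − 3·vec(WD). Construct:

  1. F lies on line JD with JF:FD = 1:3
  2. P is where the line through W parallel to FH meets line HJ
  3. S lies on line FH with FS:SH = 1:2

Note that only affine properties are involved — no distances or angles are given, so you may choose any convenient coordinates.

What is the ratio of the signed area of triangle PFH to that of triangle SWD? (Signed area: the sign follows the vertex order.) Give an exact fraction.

[PFH]:[SWD] = -3/2

Choose coordinates W = (0, 0), H = (1, 0), D = (0, 1), J = (2, -3).
1. F lies on line JD with JF:FD = 1:3 ⇒ F = (3/2, -2)
2. P is where the line through W parallel to FH meets line HJ ⇒ P = (-3, 12)
3. S lies on line FH with FS:SH = 1:2 ⇒ S = (4/3, -4/3)
2·[PFH] = 2, 2·[SWD] = -4/3
[PFH]:[SWD] = 2:-4/3 = -3/2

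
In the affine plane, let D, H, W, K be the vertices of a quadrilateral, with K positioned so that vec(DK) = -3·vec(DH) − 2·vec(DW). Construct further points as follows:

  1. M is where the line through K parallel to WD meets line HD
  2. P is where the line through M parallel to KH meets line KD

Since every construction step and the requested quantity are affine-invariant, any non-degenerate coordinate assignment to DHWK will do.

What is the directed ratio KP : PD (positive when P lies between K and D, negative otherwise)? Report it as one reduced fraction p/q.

Choose coordinates D = (0, 0), H = (1, 0), W = (0, 1), K = (-3, -2).
1. M is where the line through K parallel to WD meets line HD ⇒ M = (-3, 0)
2. P is where the line through M parallel to KH meets line KD ⇒ P = (9, 6)
P = K + t·(D−K) with t = 4, so KP:PD = t:(1−t) = 4:-3

KP:PD = -4/3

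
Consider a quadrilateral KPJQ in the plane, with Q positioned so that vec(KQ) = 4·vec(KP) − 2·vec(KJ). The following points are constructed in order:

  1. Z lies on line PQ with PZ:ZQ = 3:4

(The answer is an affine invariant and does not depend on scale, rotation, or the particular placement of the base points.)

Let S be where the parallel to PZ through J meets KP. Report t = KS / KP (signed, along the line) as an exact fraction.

Assign K = (0, 0), P = (1, 0), J = (0, 1), Q = (4, -2) — the answer is frame-independent, so this choice is without loss of generality.
1. Z lies on line PQ with PZ:ZQ = 3:4 ⇒ Z = (16/7, -6/7)
through J parallel to PZ: direction (9/7, -6/7); meets KP at S = (3/2, 0)
S = K + t·(P−K) with t = 3/2

t = 3/2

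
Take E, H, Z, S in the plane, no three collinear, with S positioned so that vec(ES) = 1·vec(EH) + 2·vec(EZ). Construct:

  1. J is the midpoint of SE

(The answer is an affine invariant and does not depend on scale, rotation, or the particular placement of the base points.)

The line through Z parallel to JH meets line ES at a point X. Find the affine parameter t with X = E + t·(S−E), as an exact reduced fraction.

t = 1/4

Choose coordinates E = (0, 0), H = (1, 0), Z = (0, 1), S = (1, 2).
1. J is the midpoint of SE ⇒ J = (1/2, 1)
through Z parallel to JH: direction (1/2, -1); meets ES at X = (1/4, 1/2)
X = E + t·(S−E) with t = 1/4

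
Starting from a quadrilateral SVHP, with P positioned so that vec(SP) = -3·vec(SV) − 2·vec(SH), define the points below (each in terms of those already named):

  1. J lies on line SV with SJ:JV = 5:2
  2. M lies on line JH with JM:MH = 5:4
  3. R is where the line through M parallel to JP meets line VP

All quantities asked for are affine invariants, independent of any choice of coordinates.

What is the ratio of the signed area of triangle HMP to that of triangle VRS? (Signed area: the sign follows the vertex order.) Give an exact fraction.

[HMP]:[VRS] = 4/21

Assign S = (0, 0), V = (1, 0), H = (0, 1), P = (-3, -2) — the answer is frame-independent, so this choice is without loss of generality.
1. J lies on line SV with SJ:JV = 5:2 ⇒ J = (5/7, 0)
2. M lies on line JH with JM:MH = 5:4 ⇒ M = (20/63, 5/9)
3. R is where the line through M parallel to JP meets line VP ⇒ R = (-23, -12)
2·[HMP] = -16/7, 2·[VRS] = -12
[HMP]:[VRS] = -16/7:-12 = 4/21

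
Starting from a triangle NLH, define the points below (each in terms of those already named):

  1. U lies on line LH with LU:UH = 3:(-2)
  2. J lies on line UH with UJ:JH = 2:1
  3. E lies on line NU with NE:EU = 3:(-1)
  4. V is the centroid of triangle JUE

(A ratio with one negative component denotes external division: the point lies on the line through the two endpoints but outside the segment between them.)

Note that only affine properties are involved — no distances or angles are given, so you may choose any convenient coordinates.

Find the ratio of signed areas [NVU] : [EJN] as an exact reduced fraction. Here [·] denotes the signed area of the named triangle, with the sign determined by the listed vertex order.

Set N = (0, 0), L = (1, 0), H = (0, 1); any affine frame gives the same invariant.
1. U lies on line LH with LU:UH = 3:(-2) ⇒ U = (-2, 3)
2. J lies on line UH with UJ:JH = 2:1 ⇒ J = (-2/3, 5/3)
3. E lies on line NU with NE:EU = 3:(-1) ⇒ E = (-3, 9/2)
4. V is the centroid of triangle JUE ⇒ V = (-17/9, 55/18)
2·[NVU] = 4/9, 2·[EJN] = -2
[NVU]:[EJN] = 4/9:-2 = -2/9

[NVU]:[EJN] = -2/9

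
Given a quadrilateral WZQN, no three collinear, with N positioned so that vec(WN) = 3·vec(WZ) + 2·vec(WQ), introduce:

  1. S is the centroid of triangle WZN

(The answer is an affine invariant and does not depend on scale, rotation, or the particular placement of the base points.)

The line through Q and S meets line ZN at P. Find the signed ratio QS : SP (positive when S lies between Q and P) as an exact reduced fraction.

QS:SP = 5

Choose coordinates W = (0, 0), Z = (1, 0), Q = (0, 1), N = (3, 2).
1. S is the centroid of triangle WZN ⇒ S = (4/3, 2/3)
line QS meets ZN at P = (8/5, 3/5)
S = Q + t·(P−Q) with t = 5/6, so QS:SP = 5/6:1/6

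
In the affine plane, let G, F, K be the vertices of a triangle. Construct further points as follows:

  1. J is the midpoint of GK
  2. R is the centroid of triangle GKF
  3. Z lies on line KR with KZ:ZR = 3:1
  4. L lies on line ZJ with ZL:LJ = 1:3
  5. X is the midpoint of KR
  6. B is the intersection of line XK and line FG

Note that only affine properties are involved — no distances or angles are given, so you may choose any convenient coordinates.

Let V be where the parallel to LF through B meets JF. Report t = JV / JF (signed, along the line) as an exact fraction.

t = -5/3

Work in coordinates with G = (0, 0), F = (1, 0), K = (0, 1).
1. J is the midpoint of GK ⇒ J = (0, 1/2)
2. R is the centroid of triangle GKF ⇒ R = (1/3, 1/3)
3. Z lies on line KR with KZ:ZR = 3:1 ⇒ Z = (1/4, 1/2)
4. L lies on line ZJ with ZL:LJ = 1:3 ⇒ L = (3/16, 1/2)
5. X is the midpoint of KR ⇒ X = (1/6, 2/3)
6. B is the intersection of line XK and line FG ⇒ B = (1/2, 0)
through B parallel to LF: direction (13/16, -1/2); meets JF at V = (-5/3, 4/3)
V = J + t·(F−J) with t = -5/3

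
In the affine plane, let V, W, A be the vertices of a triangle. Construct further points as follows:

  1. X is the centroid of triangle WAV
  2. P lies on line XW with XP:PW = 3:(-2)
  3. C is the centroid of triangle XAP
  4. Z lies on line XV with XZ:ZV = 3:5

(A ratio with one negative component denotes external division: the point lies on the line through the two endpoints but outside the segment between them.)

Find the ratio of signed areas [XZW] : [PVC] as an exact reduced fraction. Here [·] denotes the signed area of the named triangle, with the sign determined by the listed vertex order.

[XZW]:[PVC] = -9/80

Work in coordinates with V = (0, 0), W = (1, 0), A = (0, 1).
1. X is the centroid of triangle WAV ⇒ X = (1/3, 1/3)
2. P lies on line XW with XP:PW = 3:(-2) ⇒ P = (7/3, -2/3)
3. C is the centroid of triangle XAP ⇒ C = (8/9, 2/9)
4. Z lies on line XV with XZ:ZV = 3:5 ⇒ Z = (5/24, 5/24)
2·[XZW] = 1/8, 2·[PVC] = -10/9
[XZW]:[PVC] = 1/8:-10/9 = -9/80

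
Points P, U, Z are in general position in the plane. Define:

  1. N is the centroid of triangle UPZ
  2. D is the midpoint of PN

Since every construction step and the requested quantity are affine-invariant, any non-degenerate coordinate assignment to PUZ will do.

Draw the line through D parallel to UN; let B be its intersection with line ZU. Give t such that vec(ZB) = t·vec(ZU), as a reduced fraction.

t = 3/2

Assign P = (0, 0), U = (1, 0), Z = (0, 1) — the answer is frame-independent, so this choice is without loss of generality.
1. N is the centroid of triangle UPZ ⇒ N = (1/3, 1/3)
2. D is the midpoint of PN ⇒ D = (1/6, 1/6)
through D parallel to UN: direction (-2/3, 1/3); meets ZU at B = (3/2, -1/2)
B = Z + t·(U−Z) with t = 3/2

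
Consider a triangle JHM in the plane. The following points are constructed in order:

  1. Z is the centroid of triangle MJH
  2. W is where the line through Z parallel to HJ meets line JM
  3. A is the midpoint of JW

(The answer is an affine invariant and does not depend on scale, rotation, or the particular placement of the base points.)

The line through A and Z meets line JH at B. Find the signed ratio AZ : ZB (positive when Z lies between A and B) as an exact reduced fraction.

AZ:ZB = -1/2

Choose coordinates J = (0, 0), H = (1, 0), M = (0, 1).
1. Z is the centroid of triangle MJH ⇒ Z = (1/3, 1/3)
2. W is where the line through Z parallel to HJ meets line JM ⇒ W = (0, 1/3)
3. A is the midpoint of JW ⇒ A = (0, 1/6)
line AZ meets JH at B = (-1/3, 0)
Z = A + t·(B−A) with t = -1, so AZ:ZB = -1:2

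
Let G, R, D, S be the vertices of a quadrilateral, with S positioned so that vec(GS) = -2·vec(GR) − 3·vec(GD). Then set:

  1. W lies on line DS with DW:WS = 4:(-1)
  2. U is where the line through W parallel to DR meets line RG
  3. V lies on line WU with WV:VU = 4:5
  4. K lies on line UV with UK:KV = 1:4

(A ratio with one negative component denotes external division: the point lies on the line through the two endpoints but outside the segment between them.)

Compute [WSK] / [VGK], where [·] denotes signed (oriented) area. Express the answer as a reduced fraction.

[WSK]:[VGK] = 4/7

Assign G = (0, 0), R = (1, 0), D = (0, 1), S = (-2, -3) — the answer is frame-independent, so this choice is without loss of generality.
1. W lies on line DS with DW:WS = 4:(-1) ⇒ W = (-8/3, -13/3)
2. U is where the line through W parallel to DR meets line RG ⇒ U = (-7, 0)
3. V lies on line WU with WV:VU = 4:5 ⇒ V = (-124/27, -65/27)
4. K lies on line UV with UK:KV = 1:4 ⇒ K = (-176/27, -13/27)
2·[WSK] = 208/27, 2·[VGK] = 364/27
[WSK]:[VGK] = 208/27:364/27 = 4/7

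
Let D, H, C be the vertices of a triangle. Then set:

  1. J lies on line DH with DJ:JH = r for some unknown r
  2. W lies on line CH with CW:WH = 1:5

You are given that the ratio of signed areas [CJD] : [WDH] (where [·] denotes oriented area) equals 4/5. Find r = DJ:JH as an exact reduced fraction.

r = -2/5

Set D = (0, 0), H = (1, 0), C = (0, 1); any affine frame gives the same invariant.
1. With DJ:JH = r, write λ = r/(r+1) so J = D + λ·(H−D); J is affine-linear in λ
2. W lies on line CH with CW:WH = 1:5 ⇒ W = (1/6, 5/6)
Every point depending on J is an affine combination of J and λ-independent points, so each such coordinate is linear in λ; the λ² term in each signed area is a multiple of (H−D)×(H−D) = 0, so 2·[CJD] and 2·[WDH] are each linear in λ. Evaluating at λ=0 and λ=1:
  2·[CJD] = −λ,   2·[WDH] = 5/6
So [CJD]:[WDH] = (−λ) / (5/6). Setting this equal to 4/5:
  −λ = 4/5·(5/6)  ⇒  λ = -2/3
Then r = λ/(1−λ) = (-2/3)/(5/3) = -2/5. Check: with r = -2/5, J = (-2/3, 0) and [CJD]:[WDH] = 4/5 as required.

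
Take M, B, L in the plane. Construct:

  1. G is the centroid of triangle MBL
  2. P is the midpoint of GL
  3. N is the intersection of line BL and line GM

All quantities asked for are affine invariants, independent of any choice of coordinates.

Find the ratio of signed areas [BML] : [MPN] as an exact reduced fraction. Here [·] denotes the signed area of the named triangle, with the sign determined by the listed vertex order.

Choose coordinates M = (0, 0), B = (1, 0), L = (0, 1).
1. G is the centroid of triangle MBL ⇒ G = (1/3, 1/3)
2. P is the midpoint of GL ⇒ P = (1/6, 2/3)
3. N is the intersection of line BL and line GM ⇒ N = (1/2, 1/2)
2·[BML] = -1, 2·[MPN] = -1/4
[BML]:[MPN] = -1:-1/4 = 4

[BML]:[MPN] = 4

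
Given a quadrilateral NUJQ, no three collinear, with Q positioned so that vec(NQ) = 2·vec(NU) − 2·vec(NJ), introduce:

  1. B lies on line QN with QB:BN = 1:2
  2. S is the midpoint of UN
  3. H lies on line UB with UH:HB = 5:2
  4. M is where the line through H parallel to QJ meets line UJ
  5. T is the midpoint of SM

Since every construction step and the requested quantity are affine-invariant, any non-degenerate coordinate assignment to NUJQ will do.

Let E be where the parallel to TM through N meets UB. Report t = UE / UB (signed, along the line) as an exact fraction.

Work in coordinates with N = (0, 0), U = (1, 0), J = (0, 1), Q = (2, -2).
1. B lies on line QN with QB:BN = 1:2 ⇒ B = (4/3, -4/3)
2. S is the midpoint of UN ⇒ S = (1/2, 0)
3. H lies on line UB with UH:HB = 5:2 ⇒ H = (26/21, -20/21)
4. M is where the line through H parallel to QJ meets line UJ ⇒ M = (-4/21, 25/21)
5. T is the midpoint of SM ⇒ T = (13/84, 25/42)
through N parallel to TM: direction (-29/84, 25/42); meets UB at E = (58/33, -100/33)
E = U + t·(B−U) with t = 25/11

t = 25/11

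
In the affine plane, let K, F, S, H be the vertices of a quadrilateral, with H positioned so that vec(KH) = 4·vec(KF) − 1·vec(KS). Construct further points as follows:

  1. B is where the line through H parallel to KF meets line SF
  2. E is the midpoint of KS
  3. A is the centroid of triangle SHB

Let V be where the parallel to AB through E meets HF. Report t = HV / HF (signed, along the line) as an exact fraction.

t = 4/3

Choose coordinates K = (0, 0), F = (1, 0), S = (0, 1), H = (4, -1).
1. B is where the line through H parallel to KF meets line SF ⇒ B = (2, -1)
2. E is the midpoint of KS ⇒ E = (0, 1/2)
3. A is the centroid of triangle SHB ⇒ A = (2, -1/3)
through E parallel to AB: direction (0, -2/3); meets HF at V = (0, 1/3)
V = H + t·(F−H) with t = 4/3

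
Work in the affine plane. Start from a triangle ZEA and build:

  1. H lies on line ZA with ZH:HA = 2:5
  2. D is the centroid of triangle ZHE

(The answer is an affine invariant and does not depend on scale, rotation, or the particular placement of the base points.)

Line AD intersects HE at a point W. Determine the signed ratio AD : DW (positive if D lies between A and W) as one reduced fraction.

AD:DW = -17/2

Choose coordinates Z = (0, 0), E = (1, 0), A = (0, 1).
1. H lies on line ZA with ZH:HA = 2:5 ⇒ H = (0, 2/7)
2. D is the centroid of triangle ZHE ⇒ D = (1/3, 2/21)
line AD meets HE at W = (5/17, 24/119)
D = A + t·(W−A) with t = 17/15, so AD:DW = 17/15:-2/15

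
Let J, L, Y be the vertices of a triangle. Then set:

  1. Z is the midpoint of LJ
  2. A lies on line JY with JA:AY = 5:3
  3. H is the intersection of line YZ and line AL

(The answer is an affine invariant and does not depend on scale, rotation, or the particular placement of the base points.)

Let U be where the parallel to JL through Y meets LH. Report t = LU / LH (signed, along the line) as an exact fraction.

Assign J = (0, 0), L = (1, 0), Y = (0, 1) — the answer is frame-independent, so this choice is without loss of generality.
1. Z is the midpoint of LJ ⇒ Z = (1/2, 0)
2. A lies on line JY with JA:AY = 5:3 ⇒ A = (0, 5/8)
3. H is the intersection of line YZ and line AL ⇒ H = (3/11, 5/11)
through Y parallel to JL: direction (1, 0); meets LH at U = (-3/5, 1)
U = L + t·(H−L) with t = 11/5

t = 11/5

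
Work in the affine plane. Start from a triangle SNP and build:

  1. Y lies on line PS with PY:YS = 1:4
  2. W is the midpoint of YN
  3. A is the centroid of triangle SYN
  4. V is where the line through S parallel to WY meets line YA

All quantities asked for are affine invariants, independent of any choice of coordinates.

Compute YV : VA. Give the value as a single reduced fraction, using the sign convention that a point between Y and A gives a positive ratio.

YV:VA = -3/2

Set S = (0, 0), N = (1, 0), P = (0, 1); any affine frame gives the same invariant.
1. Y lies on line PS with PY:YS = 1:4 ⇒ Y = (0, 4/5)
2. W is the midpoint of YN ⇒ W = (1/2, 2/5)
3. A is the centroid of triangle SYN ⇒ A = (1/3, 4/15)
4. V is where the line through S parallel to WY meets line YA ⇒ V = (1, -4/5)
V = Y + t·(A−Y) with t = 3, so YV:VA = t:(1−t) = 3:-2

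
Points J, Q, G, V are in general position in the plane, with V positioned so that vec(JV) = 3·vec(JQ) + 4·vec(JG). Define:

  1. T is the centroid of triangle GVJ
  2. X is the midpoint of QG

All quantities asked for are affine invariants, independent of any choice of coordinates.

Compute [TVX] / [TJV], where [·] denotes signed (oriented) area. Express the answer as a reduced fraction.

Work in coordinates with J = (0, 0), Q = (1, 0), G = (0, 1), V = (3, 4).
1. T is the centroid of triangle GVJ ⇒ T = (1, 5/3)
2. X is the midpoint of QG ⇒ X = (1/2, 1/2)
2·[TVX] = -7/6, 2·[TJV] = 1
[TVX]:[TJV] = -7/6:1 = -7/6

[TVX]:[TJV] = -7/6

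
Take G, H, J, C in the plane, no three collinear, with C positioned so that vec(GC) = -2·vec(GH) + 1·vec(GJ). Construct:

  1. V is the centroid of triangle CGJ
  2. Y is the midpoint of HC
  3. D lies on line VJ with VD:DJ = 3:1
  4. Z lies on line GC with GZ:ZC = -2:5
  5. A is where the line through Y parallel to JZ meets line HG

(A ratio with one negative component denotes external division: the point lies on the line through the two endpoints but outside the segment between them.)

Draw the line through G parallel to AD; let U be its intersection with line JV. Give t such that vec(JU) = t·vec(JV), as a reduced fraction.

t = 2/19

Assign G = (0, 0), H = (1, 0), J = (0, 1), C = (-2, 1) — the answer is frame-independent, so this choice is without loss of generality.
1. V is the centroid of triangle CGJ ⇒ V = (-2/3, 2/3)
2. Y is the midpoint of HC ⇒ Y = (-1/2, 1/2)
3. D lies on line VJ with VD:DJ = 3:1 ⇒ D = (-1/6, 11/12)
4. Z lies on line GC with GZ:ZC = -2:5 ⇒ Z = (4/3, -2/3)
5. A is where the line through Y parallel to JZ meets line HG ⇒ A = (-1/10, 0)
through G parallel to AD: direction (-1/15, 11/12); meets JV at U = (-4/57, 55/57)
U = J + t·(V−J) with t = 2/19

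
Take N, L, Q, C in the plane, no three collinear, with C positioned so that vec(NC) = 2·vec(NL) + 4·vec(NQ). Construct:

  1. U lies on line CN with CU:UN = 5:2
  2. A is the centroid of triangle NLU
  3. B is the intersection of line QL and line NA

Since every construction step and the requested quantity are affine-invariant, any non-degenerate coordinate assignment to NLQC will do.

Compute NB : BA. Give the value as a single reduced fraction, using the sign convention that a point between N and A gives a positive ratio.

Work in coordinates with N = (0, 0), L = (1, 0), Q = (0, 1), C = (2, 4).
1. U lies on line CN with CU:UN = 5:2 ⇒ U = (4/7, 8/7)
2. A is the centroid of triangle NLU ⇒ A = (11/21, 8/21)
3. B is the intersection of line QL and line NA ⇒ B = (11/19, 8/19)
B = N + t·(A−N) with t = 21/19, so NB:BA = t:(1−t) = 21/19:-2/19

NB:BA = -21/2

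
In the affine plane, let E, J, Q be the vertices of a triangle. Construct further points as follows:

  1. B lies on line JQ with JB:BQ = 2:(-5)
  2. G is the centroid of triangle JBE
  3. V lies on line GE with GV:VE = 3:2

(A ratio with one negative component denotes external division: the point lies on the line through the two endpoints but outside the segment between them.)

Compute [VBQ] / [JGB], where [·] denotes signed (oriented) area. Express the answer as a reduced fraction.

Choose coordinates E = (0, 0), J = (1, 0), Q = (0, 1).
1. B lies on line JQ with JB:BQ = 2:(-5) ⇒ B = (5/3, -2/3)
2. G is the centroid of triangle JBE ⇒ G = (8/9, -2/9)
3. V lies on line GE with GV:VE = 3:2 ⇒ V = (16/45, -4/45)
2·[VBQ] = 11/9, 2·[JGB] = 2/9
[VBQ]:[JGB] = 11/9:2/9 = 11/2

[VBQ]:[JGB] = 11/2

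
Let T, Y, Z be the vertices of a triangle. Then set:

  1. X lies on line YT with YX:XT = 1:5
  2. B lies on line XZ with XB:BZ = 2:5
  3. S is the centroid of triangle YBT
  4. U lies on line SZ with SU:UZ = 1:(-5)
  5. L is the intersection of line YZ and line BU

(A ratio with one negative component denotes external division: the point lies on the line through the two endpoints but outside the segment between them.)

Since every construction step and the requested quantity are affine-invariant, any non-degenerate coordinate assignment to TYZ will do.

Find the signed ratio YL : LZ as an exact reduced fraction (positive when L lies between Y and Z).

YL:LZ = 3/4

Assign T = (0, 0), Y = (1, 0), Z = (0, 1) — the answer is frame-independent, so this choice is without loss of generality.
1. X lies on line YT with YX:XT = 1:5 ⇒ X = (5/6, 0)
2. B lies on line XZ with XB:BZ = 2:5 ⇒ B = (25/42, 2/7)
3. S is the centroid of triangle YBT ⇒ S = (67/126, 2/21)
4. U lies on line SZ with SU:UZ = 1:(-5) ⇒ U = (335/504, -11/84)
5. L is the intersection of line YZ and line BU ⇒ L = (4/7, 3/7)
L = Y + t·(Z−Y) with t = 3/7, so YL:LZ = t:(1−t) = 3/7:4/7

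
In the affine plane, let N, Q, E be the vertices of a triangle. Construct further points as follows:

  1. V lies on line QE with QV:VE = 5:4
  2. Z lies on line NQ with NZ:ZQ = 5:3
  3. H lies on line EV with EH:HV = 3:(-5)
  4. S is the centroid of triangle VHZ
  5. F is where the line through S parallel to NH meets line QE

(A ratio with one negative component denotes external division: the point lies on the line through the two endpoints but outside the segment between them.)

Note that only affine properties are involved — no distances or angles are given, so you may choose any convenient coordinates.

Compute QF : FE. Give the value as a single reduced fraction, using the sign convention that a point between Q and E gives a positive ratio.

Work in coordinates with N = (0, 0), Q = (1, 0), E = (0, 1).
1. V lies on line QE with QV:VE = 5:4 ⇒ V = (4/9, 5/9)
2. Z lies on line NQ with NZ:ZQ = 5:3 ⇒ Z = (5/8, 0)
3. H lies on line EV with EH:HV = 3:(-5) ⇒ H = (-2/3, 5/3)
4. S is the centroid of triangle VHZ ⇒ S = (29/216, 20/27)
5. F is where the line through S parallel to NH meets line QE ⇒ F = (11/216, 205/216)
F = Q + t·(E−Q) with t = 205/216, so QF:FE = t:(1−t) = 205/216:11/216

QF:FE = 205/11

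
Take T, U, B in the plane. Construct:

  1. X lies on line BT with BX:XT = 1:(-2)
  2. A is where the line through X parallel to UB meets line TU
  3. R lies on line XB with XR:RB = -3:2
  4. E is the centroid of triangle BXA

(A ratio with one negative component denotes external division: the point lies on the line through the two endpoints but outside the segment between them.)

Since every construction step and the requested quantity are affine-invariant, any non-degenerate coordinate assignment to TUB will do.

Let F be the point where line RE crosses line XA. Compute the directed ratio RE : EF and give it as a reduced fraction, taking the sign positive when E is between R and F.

Work in coordinates with T = (0, 0), U = (1, 0), B = (0, 1).
1. X lies on line BT with BX:XT = 1:(-2) ⇒ X = (0, 2)
2. A is where the line through X parallel to UB meets line TU ⇒ A = (2, 0)
3. R lies on line XB with XR:RB = -3:2 ⇒ R = (0, -1)
4. E is the centroid of triangle BXA ⇒ E = (2/3, 1)
line RE meets XA at F = (3/4, 5/4)
E = R + t·(F−R) with t = 8/9, so RE:EF = 8/9:1/9

RE:EF = 8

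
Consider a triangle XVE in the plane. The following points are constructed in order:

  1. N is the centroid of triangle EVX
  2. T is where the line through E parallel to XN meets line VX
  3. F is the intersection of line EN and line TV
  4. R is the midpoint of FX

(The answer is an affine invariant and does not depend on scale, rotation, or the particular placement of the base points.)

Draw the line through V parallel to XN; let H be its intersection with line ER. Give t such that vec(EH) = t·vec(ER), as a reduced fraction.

t = 8/5

Assign X = (0, 0), V = (1, 0), E = (0, 1) — the answer is frame-independent, so this choice is without loss of generality.
1. N is the centroid of triangle EVX ⇒ N = (1/3, 1/3)
2. T is where the line through E parallel to XN meets line VX ⇒ T = (-1, 0)
3. F is the intersection of line EN and line TV ⇒ F = (1/2, 0)
4. R is the midpoint of FX ⇒ R = (1/4, 0)
through V parallel to XN: direction (1/3, 1/3); meets ER at H = (2/5, -3/5)
H = E + t·(R−E) with t = 8/5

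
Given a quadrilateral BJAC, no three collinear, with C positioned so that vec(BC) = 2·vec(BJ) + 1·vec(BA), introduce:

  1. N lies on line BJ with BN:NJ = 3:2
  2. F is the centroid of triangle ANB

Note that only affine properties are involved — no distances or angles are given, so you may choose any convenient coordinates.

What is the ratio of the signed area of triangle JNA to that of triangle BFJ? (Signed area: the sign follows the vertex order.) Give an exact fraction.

[JNA]:[BFJ] = 6/5

Choose coordinates B = (0, 0), J = (1, 0), A = (0, 1), C = (2, 1).
1. N lies on line BJ with BN:NJ = 3:2 ⇒ N = (3/5, 0)
2. F is the centroid of triangle ANB ⇒ F = (1/5, 1/3)
2·[JNA] = -2/5, 2·[BFJ] = -1/3
[JNA]:[BFJ] = -2/5:-1/3 = 6/5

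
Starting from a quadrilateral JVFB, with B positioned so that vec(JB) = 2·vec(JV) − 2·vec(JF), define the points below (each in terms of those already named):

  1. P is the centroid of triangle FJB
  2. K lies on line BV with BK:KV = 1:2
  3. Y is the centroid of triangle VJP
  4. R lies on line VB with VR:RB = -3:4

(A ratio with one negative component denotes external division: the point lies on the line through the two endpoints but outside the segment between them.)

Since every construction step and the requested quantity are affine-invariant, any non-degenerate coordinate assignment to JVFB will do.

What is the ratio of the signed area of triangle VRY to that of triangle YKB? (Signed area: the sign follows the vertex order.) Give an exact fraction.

Assign J = (0, 0), V = (1, 0), F = (0, 1), B = (2, -2) — the answer is frame-independent, so this choice is without loss of generality.
1. P is the centroid of triangle FJB ⇒ P = (2/3, -1/3)
2. K lies on line BV with BK:KV = 1:2 ⇒ K = (5/3, -4/3)
3. Y is the centroid of triangle VJP ⇒ Y = (5/9, -1/9)
4. R lies on line VB with VR:RB = -3:4 ⇒ R = (-2, 6)
2·[VRY] = 3, 2·[YKB] = -1/3
[VRY]:[YKB] = 3:-1/3 = -9

[VRY]:[YKB] = -9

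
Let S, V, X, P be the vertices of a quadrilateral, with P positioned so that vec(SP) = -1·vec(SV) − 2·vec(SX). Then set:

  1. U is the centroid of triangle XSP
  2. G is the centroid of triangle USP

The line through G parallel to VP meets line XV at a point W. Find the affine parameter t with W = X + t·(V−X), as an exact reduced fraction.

Assign S = (0, 0), V = (1, 0), X = (0, 1), P = (-1, -2) — the answer is frame-independent, so this choice is without loss of generality.
1. U is the centroid of triangle XSP ⇒ U = (-1/3, -1/3)
2. G is the centroid of triangle USP ⇒ G = (-4/9, -7/9)
through G parallel to VP: direction (-2, -2); meets XV at W = (2/3, 1/3)
W = X + t·(V−X) with t = 2/3

t = 2/3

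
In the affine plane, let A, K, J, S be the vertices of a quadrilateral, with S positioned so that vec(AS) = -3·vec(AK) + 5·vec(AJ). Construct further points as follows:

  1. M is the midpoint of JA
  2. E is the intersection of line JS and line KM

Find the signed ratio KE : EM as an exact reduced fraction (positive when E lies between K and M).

KE:EM = 2/3

Choose coordinates A = (0, 0), K = (1, 0), J = (0, 1), S = (-3, 5).
1. M is the midpoint of JA ⇒ M = (0, 1/2)
2. E is the intersection of line JS and line KM ⇒ E = (3/5, 1/5)
E = K + t·(M−K) with t = 2/5, so KE:EM = t:(1−t) = 2/5:3/5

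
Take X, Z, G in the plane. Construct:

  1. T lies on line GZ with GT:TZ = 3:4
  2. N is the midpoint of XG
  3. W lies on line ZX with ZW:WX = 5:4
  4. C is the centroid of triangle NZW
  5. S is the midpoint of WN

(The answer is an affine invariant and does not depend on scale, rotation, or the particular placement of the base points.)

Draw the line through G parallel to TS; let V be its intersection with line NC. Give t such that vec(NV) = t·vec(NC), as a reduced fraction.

t = -6/13

Choose coordinates X = (0, 0), Z = (1, 0), G = (0, 1).
1. T lies on line GZ with GT:TZ = 3:4 ⇒ T = (3/7, 4/7)
2. N is the midpoint of XG ⇒ N = (0, 1/2)
3. W lies on line ZX with ZW:WX = 5:4 ⇒ W = (4/9, 0)
4. C is the centroid of triangle NZW ⇒ C = (13/27, 1/6)
5. S is the midpoint of WN ⇒ S = (2/9, 1/4)
through G parallel to TS: direction (-13/63, -9/28); meets NC at V = (-2/9, 17/26)
V = N + t·(C−N) with t = -6/13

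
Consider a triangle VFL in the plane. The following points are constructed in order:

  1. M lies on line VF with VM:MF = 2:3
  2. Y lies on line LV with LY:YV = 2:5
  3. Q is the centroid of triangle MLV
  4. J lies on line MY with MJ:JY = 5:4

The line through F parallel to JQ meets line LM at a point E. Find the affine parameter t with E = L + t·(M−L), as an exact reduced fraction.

t = 17/11

Work in coordinates with V = (0, 0), F = (1, 0), L = (0, 1).
1. M lies on line VF with VM:MF = 2:3 ⇒ M = (2/5, 0)
2. Y lies on line LV with LY:YV = 2:5 ⇒ Y = (0, 5/7)
3. Q is the centroid of triangle MLV ⇒ Q = (2/15, 1/3)
4. J lies on line MY with MJ:JY = 5:4 ⇒ J = (8/45, 25/63)
through F parallel to JQ: direction (-2/45, -4/63); meets LM at E = (34/55, -6/11)
E = L + t·(M−L) with t = 17/11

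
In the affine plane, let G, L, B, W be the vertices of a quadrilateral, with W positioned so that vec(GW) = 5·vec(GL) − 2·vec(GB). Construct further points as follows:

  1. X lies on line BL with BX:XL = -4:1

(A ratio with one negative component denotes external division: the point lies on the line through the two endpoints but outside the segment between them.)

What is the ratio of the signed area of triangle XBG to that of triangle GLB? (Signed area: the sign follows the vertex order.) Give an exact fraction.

[XBG]:[GLB] = 4/3

Set G = (0, 0), L = (1, 0), B = (0, 1), W = (5, -2); any affine frame gives the same invariant.
1. X lies on line BL with BX:XL = -4:1 ⇒ X = (4/3, -1/3)
2·[XBG] = 4/3, 2·[GLB] = 1
[XBG]:[GLB] = 4/3:1 = 4/3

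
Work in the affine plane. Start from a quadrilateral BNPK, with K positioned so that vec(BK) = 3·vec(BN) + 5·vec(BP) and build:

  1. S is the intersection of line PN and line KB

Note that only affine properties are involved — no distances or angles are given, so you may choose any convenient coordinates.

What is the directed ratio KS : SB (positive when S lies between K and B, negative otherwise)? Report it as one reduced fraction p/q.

Set B = (0, 0), N = (1, 0), P = (0, 1), K = (3, 5); any affine frame gives the same invariant.
1. S is the intersection of line PN and line KB ⇒ S = (3/8, 5/8)
S = K + t·(B−K) with t = 7/8, so KS:SB = t:(1−t) = 7/8:1/8

KS:SB = 7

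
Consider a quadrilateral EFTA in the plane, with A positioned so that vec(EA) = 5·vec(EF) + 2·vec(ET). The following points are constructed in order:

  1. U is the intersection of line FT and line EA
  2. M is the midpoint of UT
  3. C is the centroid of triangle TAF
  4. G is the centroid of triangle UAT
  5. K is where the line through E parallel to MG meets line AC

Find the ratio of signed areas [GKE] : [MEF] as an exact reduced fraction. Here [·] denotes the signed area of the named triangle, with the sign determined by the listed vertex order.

Choose coordinates E = (0, 0), F = (1, 0), T = (0, 1), A = (5, 2).
1. U is the intersection of line FT and line EA ⇒ U = (5/7, 2/7)
2. M is the midpoint of UT ⇒ M = (5/14, 9/14)
3. C is the centroid of triangle TAF ⇒ C = (2, 1)
4. G is the centroid of triangle UAT ⇒ G = (40/21, 23/21)
5. K is where the line through E parallel to MG meets line AC ⇒ K = (-65/8, -19/8)
2·[GKE] = 35/8, 2·[MEF] = 9/14
[GKE]:[MEF] = 35/8:9/14 = 245/36

[GKE]:[MEF] = 245/36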